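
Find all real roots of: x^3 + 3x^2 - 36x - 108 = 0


Let p(x) = x^3 + 3x^2 - 36x - 108. By the rational root theorem (leading coefficient 1), any rational root is an integer divisor of 108: try ±1, ±2, ... in turn.
Test x = 1: value = -140 ≠ 0.
Test x = -1: value = -70 ≠ 0.
Test x = 2: value = -160 ≠ 0.
Test x = -2: value = -32 ≠ 0.
Test x = 3: value = -162 ≠ 0.
Test x = -3: value = 0 ✓, so (x + 3) is a factor.
Synthetic division by (x + 3): bring down 1; 1(-3) + 3 = 0; 0(-3) - 36 = -36; (-36)(-3) - 108 = 0 → quotient x^2 - 36, remainder 0.
Solve the quadratic x^2 - 36 = 0: discriminant = 0^2 - 4(1)(-36) = 0 + 144 = 144.
sqrt(144) = 12, so x = (0 ± 12)/2: x = 6 or x = -6.

x = -6, x = -3, x = 6


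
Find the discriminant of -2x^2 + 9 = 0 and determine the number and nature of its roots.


For ax^2 + bx + c = 0, discriminant D = b^2 - 4ac
Here a = -2, b = 0, c = 9
D = (0)^2 - 4(-2)(9) = 0 + 72 = 72

D = 72 > 0 but not a perfect square
The equation has 2 distinct real irrational roots.

Discriminant = 72, 2 distinct real irrational roots


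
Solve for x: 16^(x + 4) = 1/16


Express both sides with the same base.
1/16 = 16^(-1)
Since the bases match, equate exponents: x + 4 = -1
So x = -1 - (4) = -5

x = -5


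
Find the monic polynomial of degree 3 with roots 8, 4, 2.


A monic polynomial with roots 8, 4, 2 is:
p(x) = (x - 8)(x - 4)(x - 2)
After multiplying by (x - 8): x - 8
After multiplying by (x - 4): x^2 - 12x + 32
After multiplying by (x - 2): x^3 - 14x^2 + 56x - 64

x^3 - 14x^2 + 56x - 64


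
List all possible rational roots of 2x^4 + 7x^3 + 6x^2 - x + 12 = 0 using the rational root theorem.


Rational root theorem: possible roots are ±p/q where:
  p divides the constant term (12): p ∈ {1, 2, 3, 4, 6, 12}
  q divides the leading coefficient (2): q ∈ {1, 2}

All possible rational roots: -12, -6, -4, -3, -2, -3/2, -1, -1/2, 1/2, 1, 3/2, 2, 3, 4, 6, 12

-12, -6, -4, -3, -2, -3/2, -1, -1/2, 1/2, 1, 3/2, 2, 3, 4, 6, 12


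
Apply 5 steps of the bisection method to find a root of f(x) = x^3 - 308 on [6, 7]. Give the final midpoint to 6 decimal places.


f(x) = x^3 - 308
f(6) = -92 < 0
f(7) = 35 > 0

Step 1: midpoint = (6.000000 + 7.000000)/2 = 6.500000
  f(6.500000) = -33.375000
  f(mid) < 0, so root is in [6.500000, 7.000000]

Step 2: midpoint = (6.500000 + 7.000000)/2 = 6.750000
  f(6.750000) = -0.453125
  f(mid) < 0, so root is in [6.750000, 7.000000]

Step 3: midpoint = (6.750000 + 7.000000)/2 = 6.875000
  f(6.875000) = 16.951172
  f(mid) > 0, so root is in [6.750000, 6.875000]

Step 4: midpoint = (6.750000 + 6.875000)/2 = 6.812500
  f(6.812500) = 8.169189
  f(mid) > 0, so root is in [6.750000, 6.812500]

Step 5: midpoint = (6.750000 + 6.812500)/2 = 6.781250
  f(6.781250) = 3.838165
  f(mid) > 0, so root is in [6.750000, 6.781250]

midpoint = 6.781250


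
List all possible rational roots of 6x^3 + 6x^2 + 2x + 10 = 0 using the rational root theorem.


Rational root theorem: possible roots are ±p/q where:
  p divides the constant term (10): p ∈ {1, 2, 5, 10}
  q divides the leading coefficient (6): q ∈ {1, 2, 3, 6}

All possible rational roots: -10, -5, -10/3, -5/2, -2, -5/3, -1, -5/6, -2/3, -1/2, -1/3, -1/6, 1/6, 1/3, 1/2, 2/3, 5/6, 1, 5/3, 2, 5/2, 10/3, 5, 10

-10, -5, -10/3, -5/2, -2, -5/3, -1, -5/6, -2/3, -1/2, -1/3, -1/6, 1/6, 1/3, 1/2, 2/3, 5/6, 1, 5/3, 2, 5/2, 10/3, 5, 10


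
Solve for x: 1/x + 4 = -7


Subtract 4 from both sides: 1/x = -11
Multiply both sides by x: 1 = -11 * x
Divide by -11: x = -1/11

x = -1/11


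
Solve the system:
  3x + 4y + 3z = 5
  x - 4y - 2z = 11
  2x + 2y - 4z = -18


Using Cramer's rule. Expand each determinant along the first row.
D  = 3*[(-4)*(-4) - (-2)*2] - 4*[1*(-4) - (-2)*2] + 3*[1*2 - (-4)*2]
  = 3*(20) - 4*(0) + 3*(10) = 90
Dx = 5*[(-4)*(-4) - (-2)*2] - 4*[11*(-4) - (-2)*(-18)] + 3*[11*2 - (-4)*(-18)]
  = 5*(20) - 4*(-80) + 3*(-50) = 270
Dy = 3*[11*(-4) - (-2)*(-18)] - 5*[1*(-4) - (-2)*2] + 3*[1*(-18) - 11*2]
  = 3*(-80) - 5*(0) + 3*(-40) = -360
Dz = 3*[(-4)*(-18) - 11*2] - 4*[1*(-18) - 11*2] + 5*[1*2 - (-4)*2]
  = 3*(50) - 4*(-40) + 5*(10) = 360
x = Dx/D = 270/90 = 3, y = Dy/D = -360/90 = -4, z = Dz/D = 360/90 = 4
Check eq1: (3)(3) + (4)(-4) + (3)(4) = 5 = 5 ✓
Check eq2: (1)(3) + (-4)(-4) + (-2)(4) = 11 = 11 ✓
Check eq3: (2)(3) + (2)(-4) + (-4)(4) = -18 = -18 ✓

x = 3, y = -4, z = 4


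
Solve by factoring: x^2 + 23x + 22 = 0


We need two numbers that multiply to 22 and add to 23.
Those numbers are 22 and 1 (since 22 * 1 = 22 and 22 + 1 = 23).
So x^2 + 23x + 22 = (x + 22)(x + 1) = 0
Setting each factor to zero: x = -22 or x = -1

x = -22, x = -1


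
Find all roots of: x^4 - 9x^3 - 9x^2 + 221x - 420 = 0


Let p(x) = x^4 - 9x^3 - 9x^2 + 221x - 420. By the rational root theorem (leading coefficient 1), any rational root is an integer divisor of 420: try ±1, ±2, ... in turn.
Test x = 1: value = -216 ≠ 0.
Test x = -1: value = -640 ≠ 0.
Test x = 2: value = -70 ≠ 0.
Test x = -2: value = -810 ≠ 0.
Test x = 3: value = 0 ✓, so (x - 3) is a factor.
Synthetic division by (x - 3): bring down 1; 1(3) - 9 = -6; (-6)(3) - 9 = -27; (-27)(3) + 221 = 140; 140(3) - 420 = 0 → quotient x^3 - 6x^2 - 27x + 140, remainder 0.
Continue with the quotient x^3 - 6x^2 - 27x + 140 (candidates must divide 140).
Test x = 4: value = 0 ✓, so (x - 4) is a factor.
Synthetic division by (x - 4): bring down 1; 1(4) - 6 = -2; (-2)(4) - 27 = -35; (-35)(4) + 140 = 0 → quotient x^2 - 2x - 35, remainder 0.
Solve the quadratic x^2 - 2x - 35 = 0: discriminant = (-2)^2 - 4(1)(-35) = 4 + 140 = 144.
sqrt(144) = 12, so x = (2 ± 12)/2: x = 7 or x = -5.
Collecting all roots found:

x = -5, x = 3, x = 4, x = 7


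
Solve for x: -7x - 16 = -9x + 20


Starting with: -7x - 16 = -9x + 20
Move all x terms to left: (-7 + 9)x = 20 + 16
Simplify: 2x = 36
Divide both sides by 2: x = 18

x = 18


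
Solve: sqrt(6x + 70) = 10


Square both sides: 6x + 70 = 10^2 = 100
6x = 100 - 70 = 30
x = 5
Check: sqrt(6*5 + 70) = sqrt(100) = 10 ✓

x = 5


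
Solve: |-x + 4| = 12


An absolute value equation |expr| = 12 gives two cases:
Case 1: -x + 4 = 12
  -x = 8, so x = -8
Case 2: -x + 4 = -12
  -x = -16, so x = 16

x = -8, x = 16


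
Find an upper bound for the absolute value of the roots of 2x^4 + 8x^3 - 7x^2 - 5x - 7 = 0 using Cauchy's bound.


Cauchy's bound: all roots r satisfy |r| <= 1 + max(|a_i/a_n|) for i = 0,...,n-1
where a_n is the leading coefficient.

Coefficients: [2, 8, -7, -5, -7]
Leading coefficient a_n = 2
Ratios |a_i/a_n|: 4, 7/2, 5/2, 7/2
Maximum ratio: 4
Cauchy's bound: |r| <= 1 + 4 = 5

Upper bound = 5


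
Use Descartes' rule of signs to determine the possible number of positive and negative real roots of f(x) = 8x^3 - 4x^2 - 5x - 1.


Descartes' rule of signs:

For positive roots, count sign changes in f(x) = 8x^3 - 4x^2 - 5x - 1:
Signs of coefficients: +, -, -, -
Number of sign changes: 1
Possible positive real roots: 1

For negative roots, examine f(-x) = -8x^3 - 4x^2 + 5x - 1:
Signs of coefficients: -, -, +, -
Number of sign changes: 2
Possible negative real roots: 2, 0

Positive roots: 1; Negative roots: 2 or 0


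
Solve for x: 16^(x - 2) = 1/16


Express both sides with the same base.
1/16 = 16^(-1)
Since the bases match, equate exponents: x - 2 = -1
So x = -1 - (-2) = 1

x = 1


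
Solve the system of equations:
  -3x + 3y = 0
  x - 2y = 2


Using Cramer's rule:
Determinant D = (-3)(-2) - (1)(3) = 6 - 3 = 3
Dx = (0)(-2) - (2)(3) = 0 - 6 = -6
Dy = (-3)(2) - (1)(0) = -6 - 0 = -6
x = Dx/D = -6/3 = -2
y = Dy/D = -6/3 = -2

x = -2, y = -2


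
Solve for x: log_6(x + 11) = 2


Convert to exponential form: x + 11 = 6^2 = 36
x = 36 - 11 = 25
Check: log_6(25 + 11) = log_6(36) = log_6(36) = 2 ✓

x = 25


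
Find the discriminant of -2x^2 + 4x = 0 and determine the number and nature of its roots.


For ax^2 + bx + c = 0, discriminant D = b^2 - 4ac
Here a = -2, b = 4, c = 0
D = (4)^2 - 4(-2)(0) = 16 - 0 = 16

D = 16 > 0 and is a perfect square (sqrt = 4)
The equation has 2 distinct real rational roots.

Discriminant = 16, 2 distinct real rational roots


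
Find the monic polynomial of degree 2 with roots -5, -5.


A monic polynomial with roots -5, -5 is:
p(x) = (x + 5)(x + 5)
After multiplying by (x + 5): x + 5
After multiplying by (x + 5): x^2 + 10x + 25

x^2 + 10x + 25


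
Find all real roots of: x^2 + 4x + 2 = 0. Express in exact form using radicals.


Using the quadratic formula: x = (-b ± sqrt(b^2 - 4ac)) / (2a)
Here a = 1, b = 4, c = 2
Discriminant = b^2 - 4ac = 4^2 - 4(1)(2) = 16 - 8 = 8
Since discriminant = 8 > 0, there are two real roots.
x = (-4 ± 2*sqrt(2)) / 2
Simplifying: x = -2 ± sqrt(2)
Numerically: x ≈ -0.5858 or x ≈ -3.4142

x = -2 + sqrt(2) or x = -2 - sqrt(2)


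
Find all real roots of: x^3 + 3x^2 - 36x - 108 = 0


Let p(x) = x^3 + 3x^2 - 36x - 108. By the rational root theorem (leading coefficient 1), any rational root is an integer divisor of 108: try ±1, ±2, ... in turn.
Test x = 1: value = -140 ≠ 0.
Test x = -1: value = -70 ≠ 0.
Test x = 2: value = -160 ≠ 0.
Test x = -2: value = -32 ≠ 0.
Test x = 3: value = -162 ≠ 0.
Test x = -3: value = 0 ✓, so (x + 3) is a factor.
Synthetic division by (x + 3): bring down 1; 1(-3) + 3 = 0; 0(-3) - 36 = -36; (-36)(-3) - 108 = 0 → quotient x^2 - 36, remainder 0.
Solve the quadratic x^2 - 36 = 0: discriminant = 0^2 - 4(1)(-36) = 0 + 144 = 144.
sqrt(144) = 12, so x = (0 ± 12)/2: x = 6 or x = -6.

x = -6, x = -3, x = 6


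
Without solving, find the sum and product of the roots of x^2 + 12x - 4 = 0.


By Vieta's formulas for ax^2 + bx + c = 0:
  Sum of roots = -b/a
  Product of roots = c/a

Here a = 1, b = 12, c = -4
Sum = -(12)/1 = -12
Product = -4/1 = -4

Sum = -12, Product = -4


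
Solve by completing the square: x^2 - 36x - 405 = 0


Start: x^2 - 36x - 405 = 0
Move constant: x^2 - 36x = 405
Half of -36 is -18, squared is 324
Add 324 to both sides: x^2 - 36x + 324 = 729
(x - 18)^2 = 729
x - 18 = ±27
x = 18 + 27 = 45 or x = 18 - 27 = -9

x = -9, x = 45


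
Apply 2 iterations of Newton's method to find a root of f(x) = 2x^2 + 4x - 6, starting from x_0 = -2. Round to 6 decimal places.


Newton's method: x_(n+1) = x_n - f(x_n)/f'(x_n)
f(x) = 2x^2 + 4x - 6
f'(x) = 4x + 4

Iteration 1:
  f(-2.000000) = -6.000000
  f'(-2.000000) = -4.000000
  x_1 = -2.000000 - (-6.000000)/(-4.000000) = -3.500000

Iteration 2:
  f(-3.500000) = 4.500000
  f'(-3.500000) = -10.000000
  x_2 = -3.500000 - (4.500000)/(-10.000000) = -3.050000

x_2 = -3.050000


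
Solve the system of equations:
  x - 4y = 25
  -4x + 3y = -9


Using Cramer's rule:
Determinant D = (1)(3) - (-4)(-4) = 3 - 16 = -13
Dx = (25)(3) - (-9)(-4) = 75 - 36 = 39
Dy = (1)(-9) - (-4)(25) = -9 + 100 = 91
x = Dx/D = 39/-13 = -3
y = Dy/D = 91/-13 = -7

x = -3, y = -7


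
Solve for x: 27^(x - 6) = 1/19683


Express both sides with the same base.
1/19683 = 27^(-3)
Since the bases match, equate exponents: x - 6 = -3
So x = -3 - (-6) = 3

x = 3


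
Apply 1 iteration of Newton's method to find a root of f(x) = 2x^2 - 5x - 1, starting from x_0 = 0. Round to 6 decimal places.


Newton's method: x_(n+1) = x_n - f(x_n)/f'(x_n)
f(x) = 2x^2 - 5x - 1
f'(x) = 4x - 5

Iteration 1:
  f(0.000000) = -1.000000
  f'(0.000000) = -5.000000
  x_1 = 0.000000 - (-1.000000)/(-5.000000) = -0.200000

x_1 = -0.200000


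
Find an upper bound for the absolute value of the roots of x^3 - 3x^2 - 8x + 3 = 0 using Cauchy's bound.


Cauchy's bound: all roots r satisfy |r| <= 1 + max(|a_i/a_n|) for i = 0,...,n-1
where a_n is the leading coefficient.

Coefficients: [1, -3, -8, 3]
Leading coefficient a_n = 1
Ratios |a_i/a_n|: 3, 8, 3
Maximum ratio: 8
Cauchy's bound: |r| <= 1 + 8 = 9

Upper bound = 9


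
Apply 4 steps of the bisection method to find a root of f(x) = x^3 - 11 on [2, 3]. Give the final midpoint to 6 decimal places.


f(x) = x^3 - 11
f(2) = -3 < 0
f(3) = 16 > 0

Step 1: midpoint = (2.000000 + 3.000000)/2 = 2.500000
  f(2.500000) = 4.625000
  f(mid) > 0, so root is in [2.000000, 2.500000]

Step 2: midpoint = (2.000000 + 2.500000)/2 = 2.250000
  f(2.250000) = 0.390625
  f(mid) > 0, so root is in [2.000000, 2.250000]

Step 3: midpoint = (2.000000 + 2.250000)/2 = 2.125000
  f(2.125000) = -1.404297
  f(mid) < 0, so root is in [2.125000, 2.250000]

Step 4: midpoint = (2.125000 + 2.250000)/2 = 2.187500
  f(2.187500) = -0.532471
  f(mid) < 0, so root is in [2.187500, 2.250000]

midpoint = 2.187500


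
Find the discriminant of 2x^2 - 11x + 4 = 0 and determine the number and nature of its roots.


For ax^2 + bx + c = 0, discriminant D = b^2 - 4ac
Here a = 2, b = -11, c = 4
D = (-11)^2 - 4(2)(4) = 121 - 32 = 89

D = 89 > 0 but not a perfect square
The equation has 2 distinct real irrational roots.

Discriminant = 89, 2 distinct real irrational roots


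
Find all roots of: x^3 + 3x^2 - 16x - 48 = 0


Let p(x) = x^3 + 3x^2 - 16x - 48. By the rational root theorem (leading coefficient 1), any rational root is an integer divisor of 48: try ±1, ±2, ... in turn.
Test x = 1: value = -60 ≠ 0.
Test x = -1: value = -30 ≠ 0.
Test x = 2: value = -60 ≠ 0.
Test x = -2: value = -12 ≠ 0.
Test x = 3: value = -42 ≠ 0.
Test x = -3: value = 0 ✓, so (x + 3) is a factor.
Synthetic division by (x + 3): bring down 1; 1(-3) + 3 = 0; 0(-3) - 16 = -16; (-16)(-3) - 48 = 0 → quotient x^2 - 16, remainder 0.
Solve the quadratic x^2 - 16 = 0: discriminant = 0^2 - 4(1)(-16) = 0 + 64 = 64.
sqrt(64) = 8, so x = (0 ± 8)/2: x = 4 or x = -4.
Collecting all roots found:

x = -4, x = -3, x = 4


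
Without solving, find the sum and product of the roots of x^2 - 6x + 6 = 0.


By Vieta's formulas for ax^2 + bx + c = 0:
  Sum of roots = -b/a
  Product of roots = c/a

Here a = 1, b = -6, c = 6
Sum = -(-6)/1 = 6
Product = 6/1 = 6

Sum = 6, Product = 6


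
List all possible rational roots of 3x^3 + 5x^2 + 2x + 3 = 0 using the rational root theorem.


Rational root theorem: possible roots are ±p/q where:
  p divides the constant term (3): p ∈ {1, 3}
  q divides the leading coefficient (3): q ∈ {1, 3}

All possible rational roots: -3, -1, -1/3, 1/3, 1, 3

-3, -1, -1/3, 1/3, 1, 3


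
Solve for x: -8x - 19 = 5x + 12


Starting with: -8x - 19 = 5x + 12
Move all x terms to left: (-8 - 5)x = 12 + 19
Simplify: -13x = 31
Divide both sides by -13: x = -31/13

x = -31/13


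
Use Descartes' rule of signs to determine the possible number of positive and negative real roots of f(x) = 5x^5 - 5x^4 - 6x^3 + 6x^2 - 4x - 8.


Descartes' rule of signs:

For positive roots, count sign changes in f(x) = 5x^5 - 5x^4 - 6x^3 + 6x^2 - 4x - 8:
Signs of coefficients: +, -, -, +, -, -
Number of sign changes: 3
Possible positive real roots: 3, 1

For negative roots, examine f(-x) = -5x^5 - 5x^4 + 6x^3 + 6x^2 + 4x - 8:
Signs of coefficients: -, -, +, +, +, -
Number of sign changes: 2
Possible negative real roots: 2, 0

Positive roots: 3 or 1; Negative roots: 2 or 0


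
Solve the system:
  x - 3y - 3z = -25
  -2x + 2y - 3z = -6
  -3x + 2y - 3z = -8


Using Cramer's rule. Expand each determinant along the first row.
D  = 1*[2*(-3) - (-3)*2] - (-3)*[(-2)*(-3) - (-3)*(-3)] + (-3)*[(-2)*2 - 2*(-3)]
  = 1*(0) - (-3)*(-3) + (-3)*(2) = -15
Dx = (-25)*[2*(-3) - (-3)*2] - (-3)*[(-6)*(-3) - (-3)*(-8)] + (-3)*[(-6)*2 - 2*(-8)]
  = (-25)*(0) - (-3)*(-6) + (-3)*(4) = -30
Dy = 1*[(-6)*(-3) - (-3)*(-8)] - (-25)*[(-2)*(-3) - (-3)*(-3)] + (-3)*[(-2)*(-8) - (-6)*(-3)]
  = 1*(-6) - (-25)*(-3) + (-3)*(-2) = -75
Dz = 1*[2*(-8) - (-6)*2] - (-3)*[(-2)*(-8) - (-6)*(-3)] + (-25)*[(-2)*2 - 2*(-3)]
  = 1*(-4) - (-3)*(-2) + (-25)*(2) = -60
x = Dx/D = -30/-15 = 2, y = Dy/D = -75/-15 = 5, z = Dz/D = -60/-15 = 4
Check eq1: (1)(2) + (-3)(5) + (-3)(4) = -25 = -25 ✓
Check eq2: (-2)(2) + (2)(5) + (-3)(4) = -6 = -6 ✓
Check eq3: (-3)(2) + (2)(5) + (-3)(4) = -8 = -8 ✓

x = 2, y = 5, z = 4


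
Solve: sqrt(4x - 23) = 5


Square both sides: 4x - 23 = 5^2 = 25
4x = 25 + 23 = 48
x = 12
Check: sqrt(4*12 - 23) = sqrt(25) = 5 ✓

x = 12


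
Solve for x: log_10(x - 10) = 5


Convert to exponential form: x - 10 = 10^5 = 100000
x = 100000 + 10 = 100010
Check: log_10(100010 - 10) = log_10(100000) = log_10(100000) = 5 ✓

x = 100010


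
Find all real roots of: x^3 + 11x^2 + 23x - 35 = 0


Let p(x) = x^3 + 11x^2 + 23x - 35. By the rational root theorem (leading coefficient 1), any rational root is an integer divisor of 35: try ±1, ±2, ... in turn.
Test x = 1: value = 0 ✓, so (x - 1) is a factor.
Synthetic division by (x - 1): bring down 1; 1(1) + 11 = 12; 12(1) + 23 = 35; 35(1) - 35 = 0 → quotient x^2 + 12x + 35, remainder 0.
Solve the quadratic x^2 + 12x + 35 = 0: discriminant = 12^2 - 4(1)(35) = 144 - 140 = 4.
sqrt(4) = 2, so x = (-12 ± 2)/2: x = -5 or x = -7.

x = -7, x = -5, x = 1


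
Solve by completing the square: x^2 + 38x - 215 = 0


Start: x^2 + 38x - 215 = 0
Move constant: x^2 + 38x = 215
Half of 38 is 19, squared is 361
Add 361 to both sides: x^2 + 38x + 361 = 576
(x + 19)^2 = 576
x + 19 = ±24
x = -19 + 24 = 5 or x = -19 - 24 = -43

x = -43, x = 5


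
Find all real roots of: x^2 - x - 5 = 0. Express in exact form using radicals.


Using the quadratic formula: x = (-b ± sqrt(b^2 - 4ac)) / (2a)
Here a = 1, b = -1, c = -5
Discriminant = b^2 - 4ac = (-1)^2 - 4(1)(-5) = 1 + 20 = 21
Since discriminant = 21 > 0, there are two real roots.
x = (1 ± sqrt(21)) / 2
Numerically: x ≈ 2.7913 or x ≈ -1.7913

x = (1 + sqrt(21)) / 2 or x = (1 - sqrt(21)) / 2


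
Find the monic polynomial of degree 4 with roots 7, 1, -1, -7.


A monic polynomial with roots 7, 1, -1, -7 is:
p(x) = (x - 7)(x - 1)(x + 1)(x + 7)
After multiplying by (x - 7): x - 7
After multiplying by (x - 1): x^2 - 8x + 7
After multiplying by (x + 1): x^3 - 7x^2 - x + 7
After multiplying by (x + 7): x^4 - 50x^2 + 49

x^4 - 50x^2 + 49


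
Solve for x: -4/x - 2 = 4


Subtract -2 from both sides: -4/x = 6
Multiply both sides by x: -4 = 6 * x
Divide by 6: x = -2/3

x = -2/3


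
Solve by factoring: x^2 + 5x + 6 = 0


We need two numbers that multiply to 6 and add to 5.
Those numbers are 2 and 3 (since 2 * 3 = 6 and 2 + 3 = 5).
So x^2 + 5x + 6 = (x + 2)(x + 3) = 0
Setting each factor to zero: x = -2 or x = -3

x = -3, x = -2


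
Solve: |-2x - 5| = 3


An absolute value equation |expr| = 3 gives two cases:
Case 1: -2x - 5 = 3
  -2x = 8, so x = -4
Case 2: -2x - 5 = -3
  -2x = 2, so x = -1

x = -4, x = -1


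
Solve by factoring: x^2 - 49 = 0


We need two numbers that multiply to -49 and add to 0.
Those numbers are 7 and -7 (since 7 * (-7) = -49 and 7 + (-7) = 0).
So x^2 - 49 = (x + 7)(x - 7) = 0
Setting each factor to zero: x = -7 or x = 7

x = -7, x = 7


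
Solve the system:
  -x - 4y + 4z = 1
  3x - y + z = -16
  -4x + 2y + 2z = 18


Using Cramer's rule. Expand each determinant along the first row.
D  = (-1)*[(-1)*2 - 1*2] - (-4)*[3*2 - 1*(-4)] + 4*[3*2 - (-1)*(-4)]
  = (-1)*(-4) - (-4)*(10) + 4*(2) = 52
Dx = 1*[(-1)*2 - 1*2] - (-4)*[(-16)*2 - 1*18] + 4*[(-16)*2 - (-1)*18]
  = 1*(-4) - (-4)*(-50) + 4*(-14) = -260
Dy = (-1)*[(-16)*2 - 1*18] - 1*[3*2 - 1*(-4)] + 4*[3*18 - (-16)*(-4)]
  = (-1)*(-50) - 1*(10) + 4*(-10) = 0
Dz = (-1)*[(-1)*18 - (-16)*2] - (-4)*[3*18 - (-16)*(-4)] + 1*[3*2 - (-1)*(-4)]
  = (-1)*(14) - (-4)*(-10) + 1*(2) = -52
x = Dx/D = -260/52 = -5, y = Dy/D = 0/52 = 0, z = Dz/D = -52/52 = -1
Check eq1: (-1)(-5) + (-4)(0) + (4)(-1) = 1 = 1 ✓
Check eq2: (3)(-5) + (-1)(0) + (1)(-1) = -16 = -16 ✓
Check eq3: (-4)(-5) + (2)(0) + (2)(-1) = 18 = 18 ✓

x = -5, y = 0, z = -1


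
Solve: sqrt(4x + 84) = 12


Square both sides: 4x + 84 = 12^2 = 144
4x = 144 - 84 = 60
x = 15
Check: sqrt(4*15 + 84) = sqrt(144) = 12 ✓

x = 15


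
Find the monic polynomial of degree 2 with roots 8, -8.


A monic polynomial with roots 8, -8 is:
p(x) = (x - 8)(x + 8)
After multiplying by (x - 8): x - 8
After multiplying by (x + 8): x^2 - 64

x^2 - 64


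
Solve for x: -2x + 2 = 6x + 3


Starting with: -2x + 2 = 6x + 3
Move all x terms to left: (-2 - 6)x = 3 - 2
Simplify: -8x = 1
Divide both sides by -8: x = -1/8

x = -1/8


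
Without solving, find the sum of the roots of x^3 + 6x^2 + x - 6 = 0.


By Vieta's formulas for x^3 + bx^2 + cx + d = 0:
  r1 + r2 + r3 = -b/a = -6
  r1*r2 + r1*r3 + r2*r3 = c/a = 1
  r1*r2*r3 = -d/a = 6


Sum = -6


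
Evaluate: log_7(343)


We need the exponent such that 7^? = 343
7^3 = 343
Therefore log_7(343) = 3

3


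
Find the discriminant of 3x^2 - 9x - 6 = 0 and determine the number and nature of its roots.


For ax^2 + bx + c = 0, discriminant D = b^2 - 4ac
Here a = 3, b = -9, c = -6
D = (-9)^2 - 4(3)(-6) = 81 + 72 = 153

D = 153 > 0 but not a perfect square
The equation has 2 distinct real irrational roots.

Discriminant = 153, 2 distinct real irrational roots


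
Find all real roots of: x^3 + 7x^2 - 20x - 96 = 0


Let p(x) = x^3 + 7x^2 - 20x - 96. By the rational root theorem (leading coefficient 1), any rational root is an integer divisor of 96: try ±1, ±2, ... in turn.
Test x = 1: value = -108 ≠ 0.
Test x = -1: value = -70 ≠ 0.
Test x = 2: value = -100 ≠ 0.
Test x = -2: value = -36 ≠ 0.
Test x = 3: value = -66 ≠ 0.
Test x = -3: value = 0 ✓, so (x + 3) is a factor.
Synthetic division by (x + 3): bring down 1; 1(-3) + 7 = 4; 4(-3) - 20 = -32; (-32)(-3) - 96 = 0 → quotient x^2 + 4x - 32, remainder 0.
Solve the quadratic x^2 + 4x - 32 = 0: discriminant = 4^2 - 4(1)(-32) = 16 + 128 = 144.
sqrt(144) = 12, so x = (-4 ± 12)/2: x = 4 or x = -8.

x = -8, x = -3, x = 4


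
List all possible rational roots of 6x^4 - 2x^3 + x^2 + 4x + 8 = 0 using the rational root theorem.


Rational root theorem: possible roots are ±p/q where:
  p divides the constant term (8): p ∈ {1, 2, 4, 8}
  q divides the leading coefficient (6): q ∈ {1, 2, 3, 6}

All possible rational roots: -8, -4, -8/3, -2, -4/3, -1, -2/3, -1/2, -1/3, -1/6, 1/6, 1/3, 1/2, 2/3, 1, 4/3, 2, 8/3, 4, 8

-8, -4, -8/3, -2, -4/3, -1, -2/3, -1/2, -1/3, -1/6, 1/6, 1/3, 1/2, 2/3, 1, 4/3, 2, 8/3, 4, 8


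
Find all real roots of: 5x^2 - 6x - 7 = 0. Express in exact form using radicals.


Using the quadratic formula: x = (-b ± sqrt(b^2 - 4ac)) / (2a)
Here a = 5, b = -6, c = -7
Discriminant = b^2 - 4ac = (-6)^2 - 4(5)(-7) = 36 + 140 = 176
Since discriminant = 176 > 0, there are two real roots.
x = (6 ± 4*sqrt(11)) / 10
Simplifying: x = (3 ± 2*sqrt(11)) / 5
Numerically: x ≈ 1.9266 or x ≈ -0.7266

x = (3 + 2*sqrt(11)) / 5 or x = (3 - 2*sqrt(11)) / 5


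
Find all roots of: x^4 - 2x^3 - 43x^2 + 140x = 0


The constant term is 0, so x = 0 is a root. Factor out x:
  x^3 - 2x^2 - 43x + 140 = 0
Let p(x) = x^3 - 2x^2 - 43x + 140. By the rational root theorem (leading coefficient 1), any rational root is an integer divisor of 140: try ±1, ±2, ... in turn.
Test x = 1: value = 96 ≠ 0.
Test x = -1: value = 180 ≠ 0.
Test x = 2: value = 54 ≠ 0.
Test x = -2: value = 210 ≠ 0.
Test x = 4: value = 0 ✓, so (x - 4) is a factor.
Synthetic division by (x - 4): bring down 1; 1(4) - 2 = 2; 2(4) - 43 = -35; (-35)(4) + 140 = 0 → quotient x^2 + 2x - 35, remainder 0.
Solve the quadratic x^2 + 2x - 35 = 0: discriminant = 2^2 - 4(1)(-35) = 4 + 140 = 144.
sqrt(144) = 12, so x = (-2 ± 12)/2: x = 5 or x = -7.
Collecting all roots found:

x = -7, x = 0, x = 4, x = 5


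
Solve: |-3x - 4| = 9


An absolute value equation |expr| = 9 gives two cases:
Case 1: -3x - 4 = 9
  -3x = 13, so x = -13/3
Case 2: -3x - 4 = -9
  -3x = -5, so x = 5/3

x = -13/3, x = 5/3


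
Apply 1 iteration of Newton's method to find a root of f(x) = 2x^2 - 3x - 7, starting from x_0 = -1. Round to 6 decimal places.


Newton's method: x_(n+1) = x_n - f(x_n)/f'(x_n)
f(x) = 2x^2 - 3x - 7
f'(x) = 4x - 3

Iteration 1:
  f(-1.000000) = -2.000000
  f'(-1.000000) = -7.000000
  x_1 = -1.000000 - (-2.000000)/(-7.000000) = -1.285714

x_1 = -1.285714


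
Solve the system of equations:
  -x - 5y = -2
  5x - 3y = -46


Using Cramer's rule:
Determinant D = (-1)(-3) - (5)(-5) = 3 + 25 = 28
Dx = (-2)(-3) - (-46)(-5) = 6 - 230 = -224
Dy = (-1)(-46) - (5)(-2) = 46 + 10 = 56
x = Dx/D = -224/28 = -8
y = Dy/D = 56/28 = 2

x = -8, y = 2


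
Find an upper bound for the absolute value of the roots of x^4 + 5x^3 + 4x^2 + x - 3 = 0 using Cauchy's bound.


Cauchy's bound: all roots r satisfy |r| <= 1 + max(|a_i/a_n|) for i = 0,...,n-1
where a_n is the leading coefficient.

Coefficients: [1, 5, 4, 1, -3]
Leading coefficient a_n = 1
Ratios |a_i/a_n|: 5, 4, 1, 3
Maximum ratio: 5
Cauchy's bound: |r| <= 1 + 5 = 6

Upper bound = 6


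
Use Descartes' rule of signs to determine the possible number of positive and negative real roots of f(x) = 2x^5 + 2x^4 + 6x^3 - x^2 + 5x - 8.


Descartes' rule of signs:

For positive roots, count sign changes in f(x) = 2x^5 + 2x^4 + 6x^3 - x^2 + 5x - 8:
Signs of coefficients: +, +, +, -, +, -
Number of sign changes: 3
Possible positive real roots: 3, 1

For negative roots, examine f(-x) = -2x^5 + 2x^4 - 6x^3 - x^2 - 5x - 8:
Signs of coefficients: -, +, -, -, -, -
Number of sign changes: 2
Possible negative real roots: 2, 0

Positive roots: 3 or 1; Negative roots: 2 or 0


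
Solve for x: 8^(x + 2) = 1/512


Express both sides with the same base.
1/512 = 8^(-3)
Since the bases match, equate exponents: x + 2 = -3
So x = -3 - (2) = -5

x = -5


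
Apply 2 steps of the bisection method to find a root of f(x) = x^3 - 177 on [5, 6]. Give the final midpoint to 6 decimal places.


f(x) = x^3 - 177
f(5) = -52 < 0
f(6) = 39 > 0

Step 1: midpoint = (5.000000 + 6.000000)/2 = 5.500000
  f(5.500000) = -10.625000
  f(mid) < 0, so root is in [5.500000, 6.000000]

Step 2: midpoint = (5.500000 + 6.000000)/2 = 5.750000
  f(5.750000) = 13.109375
  f(mid) > 0, so root is in [5.500000, 5.750000]

midpoint = 5.750000


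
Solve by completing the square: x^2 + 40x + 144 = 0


Start: x^2 + 40x + 144 = 0
Move constant: x^2 + 40x = -144
Half of 40 is 20, squared is 400
Add 400 to both sides: x^2 + 40x + 400 = 256
(x + 20)^2 = 256
x + 20 = ±16
x = -20 + 16 = -4 or x = -20 - 16 = -36

x = -36, x = -4


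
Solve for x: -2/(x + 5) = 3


Multiply both sides by (x + 5): -2 = 3(x + 5)
Distribute: -2 = 3x + 15
3x = -2 - 15 = -17
x = -17/3

x = -17/3


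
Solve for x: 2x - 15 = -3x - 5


Starting with: 2x - 15 = -3x - 5
Move all x terms to left: (2 + 3)x = -5 + 15
Simplify: 5x = 10
Divide both sides by 5: x = 2

x = 2


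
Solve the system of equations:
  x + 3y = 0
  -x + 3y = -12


Using Cramer's rule:
Determinant D = (1)(3) - (-1)(3) = 3 + 3 = 6
Dx = (0)(3) - (-12)(3) = 0 + 36 = 36
Dy = (1)(-12) - (-1)(0) = -12 - 0 = -12
x = Dx/D = 36/6 = 6
y = Dy/D = -12/6 = -2

x = 6, y = -2


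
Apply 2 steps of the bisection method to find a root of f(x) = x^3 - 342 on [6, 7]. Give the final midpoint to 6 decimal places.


f(x) = x^3 - 342
f(6) = -126 < 0
f(7) = 1 > 0

Step 1: midpoint = (6.000000 + 7.000000)/2 = 6.500000
  f(6.500000) = -67.375000
  f(mid) < 0, so root is in [6.500000, 7.000000]

Step 2: midpoint = (6.500000 + 7.000000)/2 = 6.750000
  f(6.750000) = -34.453125
  f(mid) < 0, so root is in [6.750000, 7.000000]

midpoint = 6.750000


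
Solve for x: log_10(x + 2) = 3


Convert to exponential form: x + 2 = 10^3 = 1000
x = 1000 - 2 = 998
Check: log_10(998 + 2) = log_10(1000) = log_10(1000) = 3 ✓

x = 998


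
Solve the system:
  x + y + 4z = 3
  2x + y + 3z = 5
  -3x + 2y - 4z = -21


Using Cramer's rule. Expand each determinant along the first row.
D  = 1*[1*(-4) - 3*2] - 1*[2*(-4) - 3*(-3)] + 4*[2*2 - 1*(-3)]
  = 1*(-10) - 1*(1) + 4*(7) = 17
Dx = 3*[1*(-4) - 3*2] - 1*[5*(-4) - 3*(-21)] + 4*[5*2 - 1*(-21)]
  = 3*(-10) - 1*(43) + 4*(31) = 51
Dy = 1*[5*(-4) - 3*(-21)] - 3*[2*(-4) - 3*(-3)] + 4*[2*(-21) - 5*(-3)]
  = 1*(43) - 3*(1) + 4*(-27) = -68
Dz = 1*[1*(-21) - 5*2] - 1*[2*(-21) - 5*(-3)] + 3*[2*2 - 1*(-3)]
  = 1*(-31) - 1*(-27) + 3*(7) = 17
x = Dx/D = 51/17 = 3, y = Dy/D = -68/17 = -4, z = Dz/D = 17/17 = 1
Check eq1: (1)(3) + (1)(-4) + (4)(1) = 3 = 3 ✓
Check eq2: (2)(3) + (1)(-4) + (3)(1) = 5 = 5 ✓
Check eq3: (-3)(3) + (2)(-4) + (-4)(1) = -21 = -21 ✓

x = 3, y = -4, z = 1


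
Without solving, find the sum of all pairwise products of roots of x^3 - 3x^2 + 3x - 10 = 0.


By Vieta's formulas for x^3 + bx^2 + cx + d = 0:
  r1 + r2 + r3 = -b/a = 3
  r1*r2 + r1*r3 + r2*r3 = c/a = 3
  r1*r2*r3 = -d/a = 10


Sum of pairwise products = 3


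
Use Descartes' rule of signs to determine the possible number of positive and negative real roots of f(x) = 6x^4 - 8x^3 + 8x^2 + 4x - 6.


Descartes' rule of signs:

For positive roots, count sign changes in f(x) = 6x^4 - 8x^3 + 8x^2 + 4x - 6:
Signs of coefficients: +, -, +, +, -
Number of sign changes: 3
Possible positive real roots: 3, 1

For negative roots, examine f(-x) = 6x^4 + 8x^3 + 8x^2 - 4x - 6:
Signs of coefficients: +, +, +, -, -
Number of sign changes: 1
Possible negative real roots: 1

Positive roots: 3 or 1; Negative roots: 1


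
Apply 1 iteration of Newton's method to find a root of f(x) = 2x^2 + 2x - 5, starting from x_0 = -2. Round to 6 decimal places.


Newton's method: x_(n+1) = x_n - f(x_n)/f'(x_n)
f(x) = 2x^2 + 2x - 5
f'(x) = 4x + 2

Iteration 1:
  f(-2.000000) = -1.000000
  f'(-2.000000) = -6.000000
  x_1 = -2.000000 - (-1.000000)/(-6.000000) = -2.166667

x_1 = -2.166667


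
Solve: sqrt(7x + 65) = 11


Square both sides: 7x + 65 = 11^2 = 121
7x = 121 - 65 = 56
x = 8
Check: sqrt(7*8 + 65) = sqrt(121) = 11 ✓

x = 8


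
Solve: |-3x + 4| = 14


An absolute value equation |expr| = 14 gives two cases:
Case 1: -3x + 4 = 14
  -3x = 10, so x = -10/3
Case 2: -3x + 4 = -14
  -3x = -18, so x = 6

x = -10/3, x = 6


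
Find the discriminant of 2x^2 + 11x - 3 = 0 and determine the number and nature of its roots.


For ax^2 + bx + c = 0, discriminant D = b^2 - 4ac
Here a = 2, b = 11, c = -3
D = (11)^2 - 4(2)(-3) = 121 + 24 = 145

D = 145 > 0 but not a perfect square
The equation has 2 distinct real irrational roots.

Discriminant = 145, 2 distinct real irrational roots


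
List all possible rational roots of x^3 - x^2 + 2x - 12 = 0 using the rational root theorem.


Rational root theorem: possible roots are ±p/q where:
  p divides the constant term (-12): p ∈ {1, 2, 3, 4, 6, 12}
  q divides the leading coefficient (1): q ∈ {1}

All possible rational roots: -12, -6, -4, -3, -2, -1, 1, 2, 3, 4, 6, 12

-12, -6, -4, -3, -2, -1, 1, 2, 3, 4, 6, 12


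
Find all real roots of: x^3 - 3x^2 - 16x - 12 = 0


Let p(x) = x^3 - 3x^2 - 16x - 12. By the rational root theorem (leading coefficient 1), any rational root is an integer divisor of 12: try ±1, ±2, ... in turn.
Test x = 1: value = -30 ≠ 0.
Test x = -1: value = 0 ✓, so (x + 1) is a factor.
Synthetic division by (x + 1): bring down 1; 1(-1) - 3 = -4; (-4)(-1) - 16 = -12; (-12)(-1) - 12 = 0 → quotient x^2 - 4x - 12, remainder 0.
Solve the quadratic x^2 - 4x - 12 = 0: discriminant = (-4)^2 - 4(1)(-12) = 16 + 48 = 64.
sqrt(64) = 8, so x = (4 ± 8)/2: x = 6 or x = -2.

x = -2, x = -1, x = 6


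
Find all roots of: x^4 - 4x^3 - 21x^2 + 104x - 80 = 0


Let p(x) = x^4 - 4x^3 - 21x^2 + 104x - 80. By the rational root theorem (leading coefficient 1), any rational root is an integer divisor of 80: try ±1, ±2, ... in turn.
Test x = 1: value = 0 ✓, so (x - 1) is a factor.
Synthetic division by (x - 1): bring down 1; 1(1) - 4 = -3; (-3)(1) - 21 = -24; (-24)(1) + 104 = 80; 80(1) - 80 = 0 → quotient x^3 - 3x^2 - 24x + 80, remainder 0.
Continue with the quotient x^3 - 3x^2 - 24x + 80 (candidates must divide 80; re-test x = 1 first in case it repeats).
Test x = 1: value = 54 ≠ 0.
Test x = -1: value = 100 ≠ 0.
Test x = 2: value = 28 ≠ 0.
Test x = -2: value = 108 ≠ 0.
Test x = 4: value = 0 ✓, so (x - 4) is a factor.
Synthetic division by (x - 4): bring down 1; 1(4) - 3 = 1; 1(4) - 24 = -20; (-20)(4) + 80 = 0 → quotient x^2 + x - 20, remainder 0.
Solve the quadratic x^2 + x - 20 = 0: discriminant = 1^2 - 4(1)(-20) = 1 + 80 = 81.
sqrt(81) = 9, so x = (-1 ± 9)/2: x = 4 or x = -5.
Collecting all roots found:

x = -5, x = 1, x = 4 (multiplicity 2)


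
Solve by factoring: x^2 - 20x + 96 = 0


We need two numbers that multiply to 96 and add to -20.
Those numbers are -12 and -8 (since (-12) * (-8) = 96 and (-12) + (-8) = -20).
So x^2 - 20x + 96 = (x - 12)(x - 8) = 0
Setting each factor to zero: x = 12 or x = 8

x = 8, x = 12


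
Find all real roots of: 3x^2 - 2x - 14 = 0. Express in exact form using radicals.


Using the quadratic formula: x = (-b ± sqrt(b^2 - 4ac)) / (2a)
Here a = 3, b = -2, c = -14
Discriminant = b^2 - 4ac = (-2)^2 - 4(3)(-14) = 4 + 168 = 172
Since discriminant = 172 > 0, there are two real roots.
x = (2 ± 2*sqrt(43)) / 6
Simplifying: x = (1 ± sqrt(43)) / 3
Numerically: x ≈ 2.5191 or x ≈ -1.8525

x = (1 + sqrt(43)) / 3 or x = (1 - sqrt(43)) / 3


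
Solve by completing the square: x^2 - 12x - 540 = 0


Start: x^2 - 12x - 540 = 0
Move constant: x^2 - 12x = 540
Half of -12 is -6, squared is 36
Add 36 to both sides: x^2 - 12x + 36 = 576
(x - 6)^2 = 576
x - 6 = ±24
x = 6 + 24 = 30 or x = 6 - 24 = -18

x = -18, x = 30


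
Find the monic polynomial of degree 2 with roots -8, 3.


A monic polynomial with roots -8, 3 is:
p(x) = (x + 8)(x - 3)
After multiplying by (x + 8): x + 8
After multiplying by (x - 3): x^2 + 5x - 24

x^2 + 5x - 24


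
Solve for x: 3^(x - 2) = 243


Express both sides with the same base.
243 = 3^5
Since the bases match, equate exponents: x - 2 = 5
So x = 5 - (-2) = 7

x = 7


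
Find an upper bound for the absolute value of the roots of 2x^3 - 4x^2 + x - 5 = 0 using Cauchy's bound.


Cauchy's bound: all roots r satisfy |r| <= 1 + max(|a_i/a_n|) for i = 0,...,n-1
where a_n is the leading coefficient.

Coefficients: [2, -4, 1, -5]
Leading coefficient a_n = 2
Ratios |a_i/a_n|: 2, 1/2, 5/2
Maximum ratio: 5/2
Cauchy's bound: |r| <= 1 + 5/2 = 7/2

Upper bound = 7/2


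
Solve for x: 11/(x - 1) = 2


Multiply both sides by (x - 1): 11 = 2(x - 1)
Distribute: 11 = 2x - 2
2x = 11 + 2 = 13
x = 13/2

x = 13/2


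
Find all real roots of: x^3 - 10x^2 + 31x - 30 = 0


Let p(x) = x^3 - 10x^2 + 31x - 30. By the rational root theorem (leading coefficient 1), any rational root is an integer divisor of 30: try ±1, ±2, ... in turn.
Test x = 1: value = -8 ≠ 0.
Test x = -1: value = -72 ≠ 0.
Test x = 2: value = 0 ✓, so (x - 2) is a factor.
Synthetic division by (x - 2): bring down 1; 1(2) - 10 = -8; (-8)(2) + 31 = 15; 15(2) - 30 = 0 → quotient x^2 - 8x + 15, remainder 0.
Solve the quadratic x^2 - 8x + 15 = 0: discriminant = (-8)^2 - 4(1)(15) = 64 - 60 = 4.
sqrt(4) = 2, so x = (8 ± 2)/2: x = 5 or x = 3.

x = 2, x = 3, x = 5


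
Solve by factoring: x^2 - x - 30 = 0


We need two numbers that multiply to -30 and add to -1.
Those numbers are 5 and -6 (since 5 * (-6) = -30 and 5 + (-6) = -1).
So x^2 - x - 30 = (x + 5)(x - 6) = 0
Setting each factor to zero: x = -5 or x = 6

x = -5, x = 6


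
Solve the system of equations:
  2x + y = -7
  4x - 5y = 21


Using Cramer's rule:
Determinant D = (2)(-5) - (4)(1) = -10 - 4 = -14
Dx = (-7)(-5) - (21)(1) = 35 - 21 = 14
Dy = (2)(21) - (4)(-7) = 42 + 28 = 70
x = Dx/D = 14/-14 = -1
y = Dy/D = 70/-14 = -5

x = -1, y = -5


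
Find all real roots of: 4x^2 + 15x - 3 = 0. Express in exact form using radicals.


Using the quadratic formula: x = (-b ± sqrt(b^2 - 4ac)) / (2a)
Here a = 4, b = 15, c = -3
Discriminant = b^2 - 4ac = 15^2 - 4(4)(-3) = 225 + 48 = 273
Since discriminant = 273 > 0, there are two real roots.
x = (-15 ± sqrt(273)) / 8
Numerically: x ≈ 0.1903 or x ≈ -3.9403

x = (-15 + sqrt(273)) / 8 or x = (-15 - sqrt(273)) / 8


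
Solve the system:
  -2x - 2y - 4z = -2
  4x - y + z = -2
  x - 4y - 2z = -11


Using Cramer's rule. Expand each determinant along the first row.
D  = (-2)*[(-1)*(-2) - 1*(-4)] - (-2)*[4*(-2) - 1*1] + (-4)*[4*(-4) - (-1)*1]
  = (-2)*(6) - (-2)*(-9) + (-4)*(-15) = 30
Dx = (-2)*[(-1)*(-2) - 1*(-4)] - (-2)*[(-2)*(-2) - 1*(-11)] + (-4)*[(-2)*(-4) - (-1)*(-11)]
  = (-2)*(6) - (-2)*(15) + (-4)*(-3) = 30
Dy = (-2)*[(-2)*(-2) - 1*(-11)] - (-2)*[4*(-2) - 1*1] + (-4)*[4*(-11) - (-2)*1]
  = (-2)*(15) - (-2)*(-9) + (-4)*(-42) = 120
Dz = (-2)*[(-1)*(-11) - (-2)*(-4)] - (-2)*[4*(-11) - (-2)*1] + (-2)*[4*(-4) - (-1)*1]
  = (-2)*(3) - (-2)*(-42) + (-2)*(-15) = -60
x = Dx/D = 30/30 = 1, y = Dy/D = 120/30 = 4, z = Dz/D = -60/30 = -2
Check eq1: (-2)(1) + (-2)(4) + (-4)(-2) = -2 = -2 ✓
Check eq2: (4)(1) + (-1)(4) + (1)(-2) = -2 = -2 ✓
Check eq3: (1)(1) + (-4)(4) + (-2)(-2) = -11 = -11 ✓

x = 1, y = 4, z = -2


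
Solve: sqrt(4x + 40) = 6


Square both sides: 4x + 40 = 6^2 = 36
4x = 36 - 40 = -4
x = -1
Check: sqrt(4*(-1) + 40) = sqrt(36) = 6 ✓

x = -1


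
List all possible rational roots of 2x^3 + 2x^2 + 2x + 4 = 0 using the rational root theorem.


Rational root theorem: possible roots are ±p/q where:
  p divides the constant term (4): p ∈ {1, 2, 4}
  q divides the leading coefficient (2): q ∈ {1, 2}

All possible rational roots: -4, -2, -1, -1/2, 1/2, 1, 2, 4

-4, -2, -1, -1/2, 1/2, 1, 2, 4


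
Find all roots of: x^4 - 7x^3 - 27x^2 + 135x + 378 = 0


Let p(x) = x^4 - 7x^3 - 27x^2 + 135x + 378. By the rational root theorem (leading coefficient 1), any rational root is an integer divisor of 378: try ±1, ±2, ... in turn.
Test x = 1: value = 480 ≠ 0.
Test x = -1: value = 224 ≠ 0.
Test x = 2: value = 500 ≠ 0.
Test x = -2: value = 72 ≠ 0.
Test x = 3: value = 432 ≠ 0.
Test x = -3: value = 0 ✓, so (x + 3) is a factor.
Synthetic division by (x + 3): bring down 1; 1(-3) - 7 = -10; (-10)(-3) - 27 = 3; 3(-3) + 135 = 126; 126(-3) + 378 = 0 → quotient x^3 - 10x^2 + 3x + 126, remainder 0.
Continue with the quotient x^3 - 10x^2 + 3x + 126 (candidates must divide 126; re-test x = -3 first in case it repeats).
Test x = -3: value = 0 ✓, so (x + 3) is a factor.
Synthetic division by (x + 3): bring down 1; 1(-3) - 10 = -13; (-13)(-3) + 3 = 42; 42(-3) + 126 = 0 → quotient x^2 - 13x + 42, remainder 0.
Solve the quadratic x^2 - 13x + 42 = 0: discriminant = (-13)^2 - 4(1)(42) = 169 - 168 = 1.
sqrt(1) = 1, so x = (13 ± 1)/2: x = 7 or x = 6.
Collecting all roots found:

x = -3 (multiplicity 2), x = 6, x = 7


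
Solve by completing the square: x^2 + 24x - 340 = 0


Start: x^2 + 24x - 340 = 0
Move constant: x^2 + 24x = 340
Half of 24 is 12, squared is 144
Add 144 to both sides: x^2 + 24x + 144 = 484
(x + 12)^2 = 484
x + 12 = ±22
x = -12 + 22 = 10 or x = -12 - 22 = -34

x = -34, x = 10


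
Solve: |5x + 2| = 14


An absolute value equation |expr| = 14 gives two cases:
Case 1: 5x + 2 = 14
  5x = 12, so x = 12/5
Case 2: 5x + 2 = -14
  5x = -16, so x = -16/5

x = -16/5, x = 12/5


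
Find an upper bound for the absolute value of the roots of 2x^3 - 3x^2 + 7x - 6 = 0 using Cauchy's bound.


Cauchy's bound: all roots r satisfy |r| <= 1 + max(|a_i/a_n|) for i = 0,...,n-1
where a_n is the leading coefficient.

Coefficients: [2, -3, 7, -6]
Leading coefficient a_n = 2
Ratios |a_i/a_n|: 3/2, 7/2, 3
Maximum ratio: 7/2
Cauchy's bound: |r| <= 1 + 7/2 = 9/2

Upper bound = 9/2


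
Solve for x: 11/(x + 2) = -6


Multiply both sides by (x + 2): 11 = -6(x + 2)
Distribute: 11 = -6x - 12
-6x = 11 + 12 = 23
x = -23/6

x = -23/6


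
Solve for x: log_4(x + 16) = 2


Convert to exponential form: x + 16 = 4^2 = 16
x = 16 - 16 = 0
Check: log_4(0 + 16) = log_4(16) = log_4(16) = 2 ✓

x = 0


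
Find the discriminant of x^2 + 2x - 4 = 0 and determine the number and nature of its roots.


For ax^2 + bx + c = 0, discriminant D = b^2 - 4ac
Here a = 1, b = 2, c = -4
D = (2)^2 - 4(1)(-4) = 4 + 16 = 20

D = 20 > 0 but not a perfect square
The equation has 2 distinct real irrational roots.

Discriminant = 20, 2 distinct real irrational roots


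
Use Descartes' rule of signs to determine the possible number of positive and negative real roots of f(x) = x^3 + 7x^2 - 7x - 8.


Descartes' rule of signs:

For positive roots, count sign changes in f(x) = x^3 + 7x^2 - 7x - 8:
Signs of coefficients: +, +, -, -
Number of sign changes: 1
Possible positive real roots: 1

For negative roots, examine f(-x) = -x^3 + 7x^2 + 7x - 8:
Signs of coefficients: -, +, +, -
Number of sign changes: 2
Possible negative real roots: 2, 0

Positive roots: 1; Negative roots: 2 or 0
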